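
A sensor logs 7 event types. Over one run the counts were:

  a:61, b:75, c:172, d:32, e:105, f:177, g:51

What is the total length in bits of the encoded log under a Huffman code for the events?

Merge the two smallest weights repeatedly:
combine d(32), g(51) → 83
combine a(61), b(75) → 136
combine 83, e(105) → 188
combine 136, c(172) → 308
combine f(177), 188 → 365
combine 308, 365 → 673
Total encoded bits = sum of merged weights = 83 + 136 + 188 + 308 + 365 + 673 = 1753.

1753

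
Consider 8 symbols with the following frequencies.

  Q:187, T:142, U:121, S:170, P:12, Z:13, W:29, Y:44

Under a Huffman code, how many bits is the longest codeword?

Merge the two lowest-weight nodes at each step:
merge P(12) and Z(13): 25
merge 25 and W(29): 54
merge Y(44) and 54: 98
merge 98 and U(121): 219
merge T(142) and S(170): 312
merge Q(187) and 219: 406
merge 312 and 406: 718
Maximum depth reached is 6.

6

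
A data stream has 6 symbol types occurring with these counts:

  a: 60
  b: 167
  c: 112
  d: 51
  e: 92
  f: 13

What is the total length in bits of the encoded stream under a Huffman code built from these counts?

1178

Merge the two smallest weights repeatedly:
merge f(13) and d(51): 64
merge a(60) and 64: 124
merge e(92) and c(112): 204
merge 124 and b(167): 291
merge 204 and 291: 495
Total encoded bits = sum of merged weights = 64 + 124 + 204 + 291 + 495 = 1178.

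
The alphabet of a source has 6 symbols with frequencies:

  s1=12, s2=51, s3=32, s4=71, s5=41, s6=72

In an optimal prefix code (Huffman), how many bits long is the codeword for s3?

4

Huffman merges, smallest pair first:
s1(12) + s3(32) → 44
s5(41) + 44 → 85
s2(51) + s4(71) → 122
s6(72) + 85 → 157
122 + 157 → 279
s3 sits 4 levels below the root, so its codeword is 4 bits.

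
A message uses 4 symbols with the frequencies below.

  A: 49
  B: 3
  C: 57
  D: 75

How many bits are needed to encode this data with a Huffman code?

Greedily combine the two least-frequent nodes:
combine B(3), A(49) → 52
combine 52, C(57) → 109
combine D(75), 109 → 184
The encoded length is the sum of every internal node's weight: 52 + 109 + 184 = 345 bits.

345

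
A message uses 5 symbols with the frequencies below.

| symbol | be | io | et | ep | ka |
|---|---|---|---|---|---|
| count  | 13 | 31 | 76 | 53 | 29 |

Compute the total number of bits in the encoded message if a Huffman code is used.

Greedily combine the two least-frequent nodes:
combine be(13), ka(29) → 42
combine io(31), 42 → 73
combine ep(53), 73 → 126
combine et(76), 126 → 202
Each symbol's bit-cost is frequency × depth; summing gives 443 bits (equivalently 42 + 73 + 126 + 202).

443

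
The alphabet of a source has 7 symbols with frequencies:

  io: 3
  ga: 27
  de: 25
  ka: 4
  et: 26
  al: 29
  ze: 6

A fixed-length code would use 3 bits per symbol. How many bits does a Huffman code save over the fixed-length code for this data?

62

Fixed-length: 3 bits × 120 symbols = 360 bits.
Huffman merges:
merge io(3) and ka(4): 7
merge ze(6) and 7: 13
merge 13 and de(25): 38
merge et(26) and ga(27): 53
merge al(29) and 38: 67
merge 53 and 67: 120
Huffman total = 7 + 13 + 38 + 53 + 67 + 120 = 298 bits.
Saving = 360 − 298 = 62 bits.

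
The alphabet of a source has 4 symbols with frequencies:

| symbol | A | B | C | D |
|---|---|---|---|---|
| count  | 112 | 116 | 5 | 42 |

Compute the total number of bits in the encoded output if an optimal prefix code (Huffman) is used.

Greedily combine the two least-frequent nodes:
merge C(5) and D(42): 47
merge 47 and A(112): 159
merge B(116) and 159: 275
The encoded length is the sum of every internal node's weight: 47 + 159 + 275 = 481 bits.

481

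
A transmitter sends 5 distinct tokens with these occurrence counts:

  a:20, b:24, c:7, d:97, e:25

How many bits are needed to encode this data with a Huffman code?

Build the Huffman tree bottom-up:
c(7) + a(20) → 27
b(24) + e(25) → 49
27 + 49 → 76
76 + d(97) → 173
Total encoded bits = sum of merged weights = 27 + 49 + 76 + 173 = 325.

325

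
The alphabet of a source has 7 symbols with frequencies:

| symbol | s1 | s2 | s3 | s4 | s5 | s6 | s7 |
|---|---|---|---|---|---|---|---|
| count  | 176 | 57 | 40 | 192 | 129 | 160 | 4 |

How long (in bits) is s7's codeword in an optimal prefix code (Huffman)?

Huffman merges, smallest pair first:
s7(4) + s3(40) → 44
44 + s2(57) → 101
101 + s5(129) → 230
s6(160) + s1(176) → 336
s4(192) + 230 → 422
336 + 422 → 758
s7 sits 5 levels below the root, so its codeword is 5 bits.

5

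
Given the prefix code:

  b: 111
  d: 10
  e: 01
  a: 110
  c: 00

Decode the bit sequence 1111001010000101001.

bdeeccdde

Read left to right; each codeword is recognised as soon as it completes (prefix code):
  111→b | 10→d | 01→e | 01→e | 00→c | 00→c | 10→d | 10→d | 01→e
Decoded message: bdeeccdde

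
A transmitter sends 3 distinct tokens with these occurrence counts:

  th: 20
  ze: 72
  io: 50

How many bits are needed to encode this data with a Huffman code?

212

Build the Huffman tree bottom-up:
merge th(20) and io(50): 70
merge 70 and ze(72): 142
The encoded length is the sum of every internal node's weight: 70 + 142 = 212 bits.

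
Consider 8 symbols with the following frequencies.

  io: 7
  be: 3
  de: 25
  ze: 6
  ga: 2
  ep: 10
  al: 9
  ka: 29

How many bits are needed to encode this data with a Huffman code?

Greedily combine the two least-frequent nodes:
combine ga(2), be(3) → 5
combine 5, ze(6) → 11
combine io(7), al(9) → 16
combine ep(10), 11 → 21
combine 16, 21 → 37
combine de(25), ka(29) → 54
combine 37, 54 → 91
Total encoded bits = sum of merged weights = 5 + 11 + 16 + 21 + 37 + 54 + 91 = 235.

235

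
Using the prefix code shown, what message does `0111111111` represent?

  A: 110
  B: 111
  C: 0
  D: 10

Read left to right; each codeword is recognised as soon as it completes (prefix code):
  0→C | 111→B | 111→B | 111→B
Decoded message: CBBB

CBBB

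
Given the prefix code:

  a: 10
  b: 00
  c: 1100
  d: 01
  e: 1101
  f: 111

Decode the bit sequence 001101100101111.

Read left to right; each codeword is recognised as soon as it completes (prefix code):
  00→b | 1101→e | 10→a | 01→d | 01→d | 111→f
Decoded message: beaddf

beaddf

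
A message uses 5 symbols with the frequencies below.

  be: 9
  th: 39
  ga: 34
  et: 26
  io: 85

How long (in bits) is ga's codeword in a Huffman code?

3

Repeatedly merge the two smallest:
merge be(9) and et(26): 35
merge ga(34) and 35: 69
merge th(39) and 69: 108
merge io(85) and 108: 193
The subtree containing ga is merged 3 times, so code length = 3.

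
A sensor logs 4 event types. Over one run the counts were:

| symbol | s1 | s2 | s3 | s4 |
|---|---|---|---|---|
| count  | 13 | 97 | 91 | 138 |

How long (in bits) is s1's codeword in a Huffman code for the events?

3

Build the tree from the bottom:
merge s1(13) and s3(91): 104
merge s2(97) and 104: 201
merge s4(138) and 201: 339
The subtree containing s1 is merged 3 times, so code length = 3.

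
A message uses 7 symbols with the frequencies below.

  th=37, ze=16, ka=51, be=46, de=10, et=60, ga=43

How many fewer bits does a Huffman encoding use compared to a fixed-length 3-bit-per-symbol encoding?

85

Fixed-length: 3 bits × 263 symbols = 789 bits.
Huffman merges:
de(10) + ze(16) → 26
26 + th(37) → 63
ga(43) + be(46) → 89
ka(51) + et(60) → 111
63 + 89 → 152
111 + 152 → 263
Huffman total = 26 + 63 + 89 + 111 + 152 + 263 = 704 bits.
Saving = 789 − 704 = 85 bits.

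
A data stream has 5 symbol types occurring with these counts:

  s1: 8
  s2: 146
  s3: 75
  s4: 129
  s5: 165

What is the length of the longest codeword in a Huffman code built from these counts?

Merge the two lowest-weight nodes at each step:
combine s1(8), s3(75) → 83
combine 83, s4(129) → 212
combine s2(146), s5(165) → 311
combine 212, 311 → 523
The rarest symbols sit at the bottom; the longest codeword is 3 bits.

3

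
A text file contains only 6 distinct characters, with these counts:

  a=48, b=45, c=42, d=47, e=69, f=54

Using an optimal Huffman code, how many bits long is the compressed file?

Build the Huffman tree bottom-up:
combine c(42), b(45) → 87
combine d(47), a(48) → 95
combine f(54), e(69) → 123
combine 87, 95 → 182
combine 123, 182 → 305
The encoded length is the sum of every internal node's weight: 87 + 95 + 123 + 182 + 305 = 792 bits.

792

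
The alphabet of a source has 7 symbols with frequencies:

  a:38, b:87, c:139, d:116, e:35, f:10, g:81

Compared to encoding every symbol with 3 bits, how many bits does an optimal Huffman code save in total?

Fixed-length: 3 bits × 506 symbols = 1518 bits.
Huffman merges:
combine f(10), e(35) → 45
combine a(38), 45 → 83
combine g(81), 83 → 164
combine b(87), d(116) → 203
combine c(139), 164 → 303
combine 203, 303 → 506
Huffman total = 45 + 83 + 164 + 203 + 303 + 506 = 1304 bits.
Saving = 1518 − 1304 = 214 bits.

214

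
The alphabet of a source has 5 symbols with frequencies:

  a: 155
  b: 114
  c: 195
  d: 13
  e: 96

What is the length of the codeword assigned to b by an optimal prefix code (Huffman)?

Build the tree from the bottom:
d(13) + e(96) → 109
109 + b(114) → 223
a(155) + c(195) → 350
223 + 350 → 573
b sits 2 levels below the root, so its codeword is 2 bits.

2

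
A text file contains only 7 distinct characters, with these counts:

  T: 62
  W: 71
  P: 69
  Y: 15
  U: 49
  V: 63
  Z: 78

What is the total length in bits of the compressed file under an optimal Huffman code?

Merge the two smallest weights repeatedly:
combine Y(15), U(49) → 64
combine T(62), V(63) → 125
combine 64, P(69) → 133
combine W(71), Z(78) → 149
combine 125, 133 → 258
combine 149, 258 → 407
Total encoded bits = sum of merged weights = 64 + 125 + 133 + 149 + 258 + 407 = 1136.

1136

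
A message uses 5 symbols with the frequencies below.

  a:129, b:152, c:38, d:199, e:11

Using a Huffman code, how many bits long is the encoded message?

1086

Build the Huffman tree bottom-up:
merge e(11) and c(38): 49
merge 49 and a(129): 178
merge b(152) and 178: 330
merge d(199) and 330: 529
Total encoded bits = sum of merged weights = 49 + 178 + 330 + 529 = 1086.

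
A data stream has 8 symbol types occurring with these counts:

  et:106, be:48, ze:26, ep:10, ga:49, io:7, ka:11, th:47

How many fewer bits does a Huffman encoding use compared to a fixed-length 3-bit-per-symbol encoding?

Fixed-length: 3 bits × 304 symbols = 912 bits.
Huffman merges:
io(7) + ep(10) → 17
ka(11) + 17 → 28
ze(26) + 28 → 54
th(47) + be(48) → 95
ga(49) + 54 → 103
95 + 103 → 198
et(106) + 198 → 304
Huffman total = 17 + 28 + 54 + 95 + 103 + 198 + 304 = 799 bits.
Saving = 912 − 799 = 113 bits.

113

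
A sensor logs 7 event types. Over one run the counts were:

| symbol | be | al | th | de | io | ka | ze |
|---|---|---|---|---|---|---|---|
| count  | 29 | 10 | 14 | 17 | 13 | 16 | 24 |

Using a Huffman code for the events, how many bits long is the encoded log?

Build the Huffman tree bottom-up:
combine al(10), io(13) → 23
combine th(14), ka(16) → 30
combine de(17), 23 → 40
combine ze(24), be(29) → 53
combine 30, 40 → 70
combine 53, 70 → 123
Total encoded bits = sum of merged weights = 23 + 30 + 40 + 53 + 70 + 123 = 339.

339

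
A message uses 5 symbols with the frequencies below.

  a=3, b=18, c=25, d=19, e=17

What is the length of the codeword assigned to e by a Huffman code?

Repeatedly merge the two smallest:
combine a(3), e(17) → 20
combine b(18), d(19) → 37
combine 20, c(25) → 45
combine 37, 45 → 82
The subtree containing e is merged 3 times, so code length = 3.

3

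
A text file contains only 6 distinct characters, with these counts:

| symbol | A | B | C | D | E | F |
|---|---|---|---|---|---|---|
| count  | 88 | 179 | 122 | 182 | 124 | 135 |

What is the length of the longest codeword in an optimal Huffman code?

3

Merge the two lowest-weight nodes at each step:
combine A(88), C(122) → 210
combine E(124), F(135) → 259
combine B(179), D(182) → 361
combine 210, 259 → 469
combine 361, 469 → 830
The first pair merged (A, C) ends up deepest, at depth 3.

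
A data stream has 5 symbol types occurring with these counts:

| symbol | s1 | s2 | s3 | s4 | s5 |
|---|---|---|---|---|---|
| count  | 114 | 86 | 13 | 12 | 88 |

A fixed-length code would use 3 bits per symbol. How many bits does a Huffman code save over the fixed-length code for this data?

291

Fixed-length: 3 bits × 313 symbols = 939 bits.
Huffman merges:
s4(12) + s3(13) → 25
25 + s2(86) → 111
s5(88) + 111 → 199
s1(114) + 199 → 313
Huffman total = 25 + 111 + 199 + 313 = 648 bits.
Saving = 939 − 648 = 291 bits.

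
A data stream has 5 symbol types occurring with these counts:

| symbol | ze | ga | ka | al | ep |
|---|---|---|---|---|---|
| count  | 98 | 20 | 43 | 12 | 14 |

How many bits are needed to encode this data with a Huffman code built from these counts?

Merge the two smallest weights repeatedly:
combine al(12), ep(14) → 26
combine ga(20), 26 → 46
combine ka(43), 46 → 89
combine 89, ze(98) → 187
Total encoded bits = sum of merged weights = 26 + 46 + 89 + 187 = 348.

348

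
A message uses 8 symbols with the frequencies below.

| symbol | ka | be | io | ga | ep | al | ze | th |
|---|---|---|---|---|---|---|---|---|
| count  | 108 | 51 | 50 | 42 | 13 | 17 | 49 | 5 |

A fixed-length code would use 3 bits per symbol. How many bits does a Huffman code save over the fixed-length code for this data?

106

Fixed-length: 3 bits × 335 symbols = 1005 bits.
Huffman merges:
th(5) + ep(13) → 18
al(17) + 18 → 35
35 + ga(42) → 77
ze(49) + io(50) → 99
be(51) + 77 → 128
99 + ka(108) → 207
128 + 207 → 335
Huffman total = 18 + 35 + 77 + 99 + 128 + 207 + 335 = 899 bits.
Saving = 1005 − 899 = 106 bits.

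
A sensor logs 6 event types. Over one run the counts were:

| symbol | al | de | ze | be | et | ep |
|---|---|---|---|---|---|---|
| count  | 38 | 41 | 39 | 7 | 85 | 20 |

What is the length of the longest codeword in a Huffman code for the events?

Merge the two lowest-weight nodes at each step:
be(7) + ep(20) → 27
27 + al(38) → 65
ze(39) + de(41) → 80
65 + 80 → 145
et(85) + 145 → 230
The first pair merged (be, ep) ends up deepest, at depth 4.

4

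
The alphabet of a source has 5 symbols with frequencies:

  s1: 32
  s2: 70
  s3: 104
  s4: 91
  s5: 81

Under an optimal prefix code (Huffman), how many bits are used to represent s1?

3

Build the tree from the bottom:
s1(32) + s2(70) → 102
s5(81) + s4(91) → 172
102 + s3(104) → 206
172 + 206 → 378
The subtree containing s1 is merged 3 times, so code length = 3.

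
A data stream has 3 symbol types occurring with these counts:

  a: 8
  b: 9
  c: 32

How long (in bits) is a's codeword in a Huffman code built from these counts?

2

Build the tree from the bottom:
a(8) + b(9) → 17
17 + c(32) → 49
a's leaf is at depth 2, giving a 2-bit codeword.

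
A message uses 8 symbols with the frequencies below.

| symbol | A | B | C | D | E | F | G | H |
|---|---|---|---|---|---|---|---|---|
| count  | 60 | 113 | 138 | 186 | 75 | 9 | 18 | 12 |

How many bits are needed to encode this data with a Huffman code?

Merge the two smallest weights repeatedly:
merge F(9) and H(12): 21
merge G(18) and 21: 39
merge 39 and A(60): 99
merge E(75) and 99: 174
merge B(113) and C(138): 251
merge 174 and D(186): 360
merge 251 and 360: 611
Each symbol's bit-cost is frequency × depth; summing gives 1555 bits (equivalently 21 + 39 + 99 + 174 + 251 + 360 + 611).

1555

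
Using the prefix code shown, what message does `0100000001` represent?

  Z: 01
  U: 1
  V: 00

ZVVVZ

Read left to right; each codeword is recognised as soon as it completes (prefix code):
  01→Z | 00→V | 00→V | 00→V | 01→Z
Decoded message: ZVVVZ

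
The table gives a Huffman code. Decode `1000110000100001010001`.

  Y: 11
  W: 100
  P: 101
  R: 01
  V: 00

WRWVWVPVR

Read left to right; each codeword is recognised as soon as it completes (prefix code):
  100→W | 01→R | 100→W | 00→V | 100→W | 00→V | 101→P | 00→V | 01→R
Decoded message: WRWVWVPVR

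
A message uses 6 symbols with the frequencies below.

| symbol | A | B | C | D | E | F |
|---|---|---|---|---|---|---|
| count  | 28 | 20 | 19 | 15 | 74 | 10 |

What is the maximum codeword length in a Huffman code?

4

Merge the two lowest-weight nodes at each step:
merge F(10) and D(15): 25
merge C(19) and B(20): 39
merge 25 and A(28): 53
merge 39 and 53: 92
merge E(74) and 92: 166
Maximum depth reached is 4.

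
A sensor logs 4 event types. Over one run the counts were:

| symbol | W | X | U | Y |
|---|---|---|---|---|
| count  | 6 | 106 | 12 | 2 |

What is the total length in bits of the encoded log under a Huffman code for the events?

Merge the two smallest weights repeatedly:
merge Y(2) and W(6): 8
merge 8 and U(12): 20
merge 20 and X(106): 126
Each symbol's bit-cost is frequency × depth; summing gives 154 bits (equivalently 8 + 20 + 126).

154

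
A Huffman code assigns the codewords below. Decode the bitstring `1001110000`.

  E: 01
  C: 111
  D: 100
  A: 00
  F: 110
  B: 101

Read left to right; each codeword is recognised as soon as it completes (prefix code):
  100→D | 111→C | 00→A | 00→A
Decoded message: DCAA

DCAA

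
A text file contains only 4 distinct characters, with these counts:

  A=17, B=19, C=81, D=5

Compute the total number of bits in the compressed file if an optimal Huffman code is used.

185

Greedily combine the two least-frequent nodes:
D(5) + A(17) → 22
B(19) + 22 → 41
41 + C(81) → 122
Total encoded bits = sum of merged weights = 22 + 41 + 122 = 185.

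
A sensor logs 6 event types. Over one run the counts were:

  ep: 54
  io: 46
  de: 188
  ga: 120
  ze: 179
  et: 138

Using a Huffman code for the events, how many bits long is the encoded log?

Greedily combine the two least-frequent nodes:
combine io(46), ep(54) → 100
combine 100, ga(120) → 220
combine et(138), ze(179) → 317
combine de(188), 220 → 408
combine 317, 408 → 725
Each symbol's bit-cost is frequency × depth; summing gives 1770 bits (equivalently 100 + 220 + 317 + 408 + 725).

1770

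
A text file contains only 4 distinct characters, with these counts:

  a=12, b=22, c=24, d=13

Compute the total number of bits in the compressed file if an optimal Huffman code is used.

142

Greedily combine the two least-frequent nodes:
combine a(12), d(13) → 25
combine b(22), c(24) → 46
combine 25, 46 → 71
Each symbol's bit-cost is frequency × depth; summing gives 142 bits (equivalently 25 + 46 + 71).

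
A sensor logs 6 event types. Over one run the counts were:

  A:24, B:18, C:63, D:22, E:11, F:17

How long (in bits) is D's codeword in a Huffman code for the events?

3

Repeatedly merge the two smallest:
E(11) + F(17) → 28
B(18) + D(22) → 40
A(24) + 28 → 52
40 + 52 → 92
C(63) + 92 → 155
D sits 3 levels below the root, so its codeword is 3 bits.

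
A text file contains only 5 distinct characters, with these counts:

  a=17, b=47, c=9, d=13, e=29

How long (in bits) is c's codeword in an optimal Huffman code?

4

Build the tree from the bottom:
c(9) + d(13) → 22
a(17) + 22 → 39
e(29) + 39 → 68
b(47) + 68 → 115
c sits 4 levels below the root, so its codeword is 4 bits.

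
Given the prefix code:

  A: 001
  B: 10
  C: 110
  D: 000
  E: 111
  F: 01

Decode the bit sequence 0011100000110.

Read left to right; each codeword is recognised as soon as it completes (prefix code):
  001→A | 110→C | 000→D | 01→F | 10→B
Decoded message: ACDFB

ACDFB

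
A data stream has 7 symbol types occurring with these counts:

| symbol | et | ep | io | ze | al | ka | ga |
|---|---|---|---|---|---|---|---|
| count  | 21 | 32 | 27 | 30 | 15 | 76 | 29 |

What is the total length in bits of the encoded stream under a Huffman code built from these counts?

614

Build the Huffman tree bottom-up:
al(15) + et(21) → 36
io(27) + ga(29) → 56
ze(30) + ep(32) → 62
36 + 56 → 92
62 + ka(76) → 138
92 + 138 → 230
The encoded length is the sum of every internal node's weight: 36 + 56 + 62 + 92 + 138 + 230 = 614 bits.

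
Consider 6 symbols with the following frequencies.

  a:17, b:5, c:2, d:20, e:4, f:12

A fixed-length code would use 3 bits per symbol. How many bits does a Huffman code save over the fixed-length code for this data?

43

Fixed-length: 3 bits × 60 symbols = 180 bits.
Huffman merges:
combine c(2), e(4) → 6
combine b(5), 6 → 11
combine 11, f(12) → 23
combine a(17), d(20) → 37
combine 23, 37 → 60
Huffman total = 6 + 11 + 23 + 37 + 60 = 137 bits.
Saving = 180 − 137 = 43 bits.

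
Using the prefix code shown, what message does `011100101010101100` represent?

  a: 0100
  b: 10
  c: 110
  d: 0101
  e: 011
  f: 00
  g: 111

ebddef

Read left to right; each codeword is recognised as soon as it completes (prefix code):
  011→e | 10→b | 0101→d | 0101→d | 011→e | 00→f
Decoded message: ebddef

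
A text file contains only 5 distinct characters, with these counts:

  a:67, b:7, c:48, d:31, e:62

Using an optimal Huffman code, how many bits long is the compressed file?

468

Merge the two smallest weights repeatedly:
merge b(7) and d(31): 38
merge 38 and c(48): 86
merge e(62) and a(67): 129
merge 86 and 129: 215
Total encoded bits = sum of merged weights = 38 + 86 + 129 + 215 = 468.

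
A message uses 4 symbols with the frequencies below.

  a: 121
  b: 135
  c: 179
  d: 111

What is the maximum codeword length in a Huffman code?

2

Merge the two lowest-weight nodes at each step:
merge d(111) and a(121): 232
merge b(135) and c(179): 314
merge 232 and 314: 546
Maximum depth reached is 2.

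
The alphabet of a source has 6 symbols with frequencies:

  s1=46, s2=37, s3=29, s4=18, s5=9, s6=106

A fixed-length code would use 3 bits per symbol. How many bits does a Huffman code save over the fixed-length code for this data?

185

Fixed-length: 3 bits × 245 symbols = 735 bits.
Huffman merges:
merge s5(9) and s4(18): 27
merge 27 and s3(29): 56
merge s2(37) and s1(46): 83
merge 56 and 83: 139
merge s6(106) and 139: 245
Huffman total = 27 + 56 + 83 + 139 + 245 = 550 bits.
Saving = 735 − 550 = 185 bits.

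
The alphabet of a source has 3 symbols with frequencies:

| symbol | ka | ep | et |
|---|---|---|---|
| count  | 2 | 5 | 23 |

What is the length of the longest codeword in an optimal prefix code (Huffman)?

2

Merge the two lowest-weight nodes at each step:
ka(2) + ep(5) → 7
7 + et(23) → 30
The first pair merged (ka, ep) ends up deepest, at depth 2.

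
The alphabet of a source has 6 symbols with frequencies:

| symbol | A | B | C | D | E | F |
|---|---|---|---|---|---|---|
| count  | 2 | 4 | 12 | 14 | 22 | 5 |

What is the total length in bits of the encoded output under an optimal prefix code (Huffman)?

Merge the two smallest weights repeatedly:
combine A(2), B(4) → 6
combine F(5), 6 → 11
combine 11, C(12) → 23
combine D(14), E(22) → 36
combine 23, 36 → 59
The encoded length is the sum of every internal node's weight: 6 + 11 + 23 + 36 + 59 = 135 bits.

135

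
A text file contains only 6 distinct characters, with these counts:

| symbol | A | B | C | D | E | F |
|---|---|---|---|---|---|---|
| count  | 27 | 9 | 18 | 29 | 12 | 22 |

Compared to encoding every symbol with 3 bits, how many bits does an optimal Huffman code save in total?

Fixed-length: 3 bits × 117 symbols = 351 bits.
Huffman merges:
combine B(9), E(12) → 21
combine C(18), 21 → 39
combine F(22), A(27) → 49
combine D(29), 39 → 68
combine 49, 68 → 117
Huffman total = 21 + 39 + 49 + 68 + 117 = 294 bits.
Saving = 351 − 294 = 57 bits.

57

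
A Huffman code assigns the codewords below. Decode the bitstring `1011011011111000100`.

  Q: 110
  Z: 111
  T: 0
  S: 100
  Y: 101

Read left to right; each codeword is recognised as soon as it completes (prefix code):
  101→Y | 101→Y | 101→Y | 111→Z | 100→S | 0→T | 100→S
Decoded message: YYYZSTS

YYYZSTS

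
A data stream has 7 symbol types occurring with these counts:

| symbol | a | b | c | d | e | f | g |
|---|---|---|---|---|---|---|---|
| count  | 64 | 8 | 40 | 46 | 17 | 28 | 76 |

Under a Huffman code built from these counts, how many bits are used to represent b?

4

Build the tree from the bottom:
b(8) + e(17) → 25
25 + f(28) → 53
c(40) + d(46) → 86
53 + a(64) → 117
g(76) + 86 → 162
117 + 162 → 279
The subtree containing b is merged 4 times, so code length = 4.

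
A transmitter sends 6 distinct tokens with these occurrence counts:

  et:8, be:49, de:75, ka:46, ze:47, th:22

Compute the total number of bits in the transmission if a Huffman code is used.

Merge the two smallest weights repeatedly:
merge et(8) and th(22): 30
merge 30 and ka(46): 76
merge ze(47) and be(49): 96
merge de(75) and 76: 151
merge 96 and 151: 247
The encoded length is the sum of every internal node's weight: 30 + 76 + 96 + 151 + 247 = 600 bits.

600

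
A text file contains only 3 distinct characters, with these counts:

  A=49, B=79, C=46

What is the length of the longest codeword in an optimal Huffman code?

Merge the two lowest-weight nodes at each step:
merge C(46) and A(49): 95
merge B(79) and 95: 174
The first pair merged (C, A) ends up deepest, at depth 2.

2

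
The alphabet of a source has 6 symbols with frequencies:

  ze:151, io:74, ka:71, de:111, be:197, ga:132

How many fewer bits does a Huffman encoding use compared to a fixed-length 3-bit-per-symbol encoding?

Fixed-length: 3 bits × 736 symbols = 2208 bits.
Huffman merges:
combine ka(71), io(74) → 145
combine de(111), ga(132) → 243
combine 145, ze(151) → 296
combine be(197), 243 → 440
combine 296, 440 → 736
Huffman total = 145 + 243 + 296 + 440 + 736 = 1860 bits.
Saving = 2208 − 1860 = 348 bits.

348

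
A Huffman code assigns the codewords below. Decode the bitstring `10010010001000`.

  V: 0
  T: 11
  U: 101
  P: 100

Read left to right; each codeword is recognised as soon as it completes (prefix code):
  100→P | 100→P | 100→P | 0→V | 100→P | 0→V
Decoded message: PPPVPV

PPPVPV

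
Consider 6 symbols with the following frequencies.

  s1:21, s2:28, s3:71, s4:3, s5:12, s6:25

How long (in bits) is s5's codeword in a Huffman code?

Repeatedly merge the two smallest:
s4(3) + s5(12) → 15
15 + s1(21) → 36
s6(25) + s2(28) → 53
36 + 53 → 89
s3(71) + 89 → 160
s5 sits 4 levels below the root, so its codeword is 4 bits.

4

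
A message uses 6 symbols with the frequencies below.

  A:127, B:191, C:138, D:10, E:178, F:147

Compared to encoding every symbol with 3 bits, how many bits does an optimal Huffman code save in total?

379

Fixed-length: 3 bits × 791 symbols = 2373 bits.
Huffman merges:
merge D(10) and A(127): 137
merge 137 and C(138): 275
merge F(147) and E(178): 325
merge B(191) and 275: 466
merge 325 and 466: 791
Huffman total = 137 + 275 + 325 + 466 + 791 = 1994 bits.
Saving = 2373 − 1994 = 379 bits.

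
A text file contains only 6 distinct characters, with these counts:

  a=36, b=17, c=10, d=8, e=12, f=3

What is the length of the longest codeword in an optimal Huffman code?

4

Merge the two lowest-weight nodes at each step:
merge f(3) and d(8): 11
merge c(10) and 11: 21
merge e(12) and b(17): 29
merge 21 and 29: 50
merge a(36) and 50: 86
Maximum depth reached is 4.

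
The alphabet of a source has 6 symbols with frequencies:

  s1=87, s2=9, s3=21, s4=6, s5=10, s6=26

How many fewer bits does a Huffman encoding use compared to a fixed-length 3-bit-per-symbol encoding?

160

Fixed-length: 3 bits × 159 symbols = 477 bits.
Huffman merges:
s4(6) + s2(9) → 15
s5(10) + 15 → 25
s3(21) + 25 → 46
s6(26) + 46 → 72
72 + s1(87) → 159
Huffman total = 15 + 25 + 46 + 72 + 159 = 317 bits.
Saving = 477 − 317 = 160 bits.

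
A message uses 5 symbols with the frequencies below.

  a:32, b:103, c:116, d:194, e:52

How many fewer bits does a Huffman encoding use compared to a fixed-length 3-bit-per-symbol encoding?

420

Fixed-length: 3 bits × 497 symbols = 1491 bits.
Huffman merges:
a(32) + e(52) → 84
84 + b(103) → 187
c(116) + 187 → 303
d(194) + 303 → 497
Huffman total = 84 + 187 + 303 + 497 = 1071 bits.
Saving = 1491 − 1071 = 420 bits.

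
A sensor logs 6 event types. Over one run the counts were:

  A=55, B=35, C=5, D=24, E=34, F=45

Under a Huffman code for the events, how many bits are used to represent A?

Huffman merges, smallest pair first:
combine C(5), D(24) → 29
combine 29, E(34) → 63
combine B(35), F(45) → 80
combine A(55), 63 → 118
combine 80, 118 → 198
A sits 2 levels below the root, so its codeword is 2 bits.

2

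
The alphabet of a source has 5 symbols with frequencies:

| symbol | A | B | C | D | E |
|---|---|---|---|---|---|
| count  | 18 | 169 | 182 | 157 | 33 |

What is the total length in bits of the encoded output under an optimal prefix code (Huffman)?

1169

Merge the two smallest weights repeatedly:
combine A(18), E(33) → 51
combine 51, D(157) → 208
combine B(169), C(182) → 351
combine 208, 351 → 559
The encoded length is the sum of every internal node's weight: 51 + 208 + 351 + 559 = 1169 bits.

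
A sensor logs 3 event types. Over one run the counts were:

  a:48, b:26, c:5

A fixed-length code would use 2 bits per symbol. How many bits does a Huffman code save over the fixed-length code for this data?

Fixed-length: 2 bits × 79 symbols = 158 bits.
Huffman merges:
merge c(5) and b(26): 31
merge 31 and a(48): 79
Huffman total = 31 + 79 = 110 bits.
Saving = 158 − 110 = 48 bits.

48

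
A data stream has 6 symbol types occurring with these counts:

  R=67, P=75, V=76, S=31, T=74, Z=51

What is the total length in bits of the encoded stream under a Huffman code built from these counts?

971

Build the Huffman tree bottom-up:
merge S(31) and Z(51): 82
merge R(67) and T(74): 141
merge P(75) and V(76): 151
merge 82 and 141: 223
merge 151 and 223: 374
The encoded length is the sum of every internal node's weight: 82 + 141 + 151 + 223 + 374 = 971 bits.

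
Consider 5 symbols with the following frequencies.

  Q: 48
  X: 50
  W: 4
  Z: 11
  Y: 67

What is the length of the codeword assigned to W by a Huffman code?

4

Huffman merges, smallest pair first:
combine W(4), Z(11) → 15
combine 15, Q(48) → 63
combine X(50), 63 → 113
combine Y(67), 113 → 180
W sits 4 levels below the root, so its codeword is 4 bits.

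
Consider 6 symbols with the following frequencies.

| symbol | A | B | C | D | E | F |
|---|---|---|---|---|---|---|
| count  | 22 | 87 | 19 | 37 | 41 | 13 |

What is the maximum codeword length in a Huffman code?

Merge the two lowest-weight nodes at each step:
merge F(13) and C(19): 32
merge A(22) and 32: 54
merge D(37) and E(41): 78
merge 54 and 78: 132
merge B(87) and 132: 219
The rarest symbols sit at the bottom; the longest codeword is 4 bits.

4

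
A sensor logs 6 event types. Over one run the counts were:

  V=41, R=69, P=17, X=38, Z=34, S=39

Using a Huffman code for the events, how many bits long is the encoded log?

Build the Huffman tree bottom-up:
combine P(17), Z(34) → 51
combine X(38), S(39) → 77
combine V(41), 51 → 92
combine R(69), 77 → 146
combine 92, 146 → 238
Total encoded bits = sum of merged weights = 51 + 77 + 92 + 146 + 238 = 604.

604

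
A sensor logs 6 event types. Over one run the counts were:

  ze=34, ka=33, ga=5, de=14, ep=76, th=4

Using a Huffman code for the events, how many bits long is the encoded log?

Build the Huffman tree bottom-up:
th(4) + ga(5) → 9
9 + de(14) → 23
23 + ka(33) → 56
ze(34) + 56 → 90
ep(76) + 90 → 166
Each symbol's bit-cost is frequency × depth; summing gives 344 bits (equivalently 9 + 23 + 56 + 90 + 166).

344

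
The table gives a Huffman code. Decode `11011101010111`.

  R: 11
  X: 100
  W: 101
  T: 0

Read left to right; each codeword is recognised as soon as it completes (prefix code):
  11→R | 0→T | 11→R | 101→W | 0→T | 101→W | 11→R
Decoded message: RTRWTWR

RTRWTWR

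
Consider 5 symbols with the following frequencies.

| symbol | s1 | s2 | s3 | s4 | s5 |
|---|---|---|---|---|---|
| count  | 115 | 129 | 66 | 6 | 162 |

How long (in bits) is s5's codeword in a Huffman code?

Build the tree from the bottom:
combine s4(6), s3(66) → 72
combine 72, s1(115) → 187
combine s2(129), s5(162) → 291
combine 187, 291 → 478
s5 sits 2 levels below the root, so its codeword is 2 bits.

2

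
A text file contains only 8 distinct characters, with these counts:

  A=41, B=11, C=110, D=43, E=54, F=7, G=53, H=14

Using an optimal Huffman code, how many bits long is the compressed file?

885

Greedily combine the two least-frequent nodes:
merge F(7) and B(11): 18
merge H(14) and 18: 32
merge 32 and A(41): 73
merge D(43) and G(53): 96
merge E(54) and 73: 127
merge 96 and C(110): 206
merge 127 and 206: 333
Each symbol's bit-cost is frequency × depth; summing gives 885 bits (equivalently 18 + 32 + 73 + 96 + 127 + 206 + 333).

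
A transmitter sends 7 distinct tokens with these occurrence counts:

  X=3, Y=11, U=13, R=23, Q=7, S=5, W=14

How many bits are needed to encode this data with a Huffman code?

199

Greedily combine the two least-frequent nodes:
combine X(3), S(5) → 8
combine Q(7), 8 → 15
combine Y(11), U(13) → 24
combine W(14), 15 → 29
combine R(23), 24 → 47
combine 29, 47 → 76
Each symbol's bit-cost is frequency × depth; summing gives 199 bits (equivalently 8 + 15 + 24 + 29 + 47 + 76).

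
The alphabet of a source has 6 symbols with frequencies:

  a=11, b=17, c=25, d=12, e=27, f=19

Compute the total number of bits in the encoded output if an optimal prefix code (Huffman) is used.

281

Merge the two smallest weights repeatedly:
a(11) + d(12) → 23
b(17) + f(19) → 36
23 + c(25) → 48
e(27) + 36 → 63
48 + 63 → 111
Each symbol's bit-cost is frequency × depth; summing gives 281 bits (equivalently 23 + 36 + 48 + 63 + 111).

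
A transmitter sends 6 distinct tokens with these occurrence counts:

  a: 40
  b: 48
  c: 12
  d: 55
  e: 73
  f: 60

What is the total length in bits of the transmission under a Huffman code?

728

Build the Huffman tree bottom-up:
combine c(12), a(40) → 52
combine b(48), 52 → 100
combine d(55), f(60) → 115
combine e(73), 100 → 173
combine 115, 173 → 288
Each symbol's bit-cost is frequency × depth; summing gives 728 bits (equivalently 52 + 100 + 115 + 173 + 288).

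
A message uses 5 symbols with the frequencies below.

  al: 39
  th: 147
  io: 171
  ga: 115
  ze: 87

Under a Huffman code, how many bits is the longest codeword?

Merge the two lowest-weight nodes at each step:
merge al(39) and ze(87): 126
merge ga(115) and 126: 241
merge th(147) and io(171): 318
merge 241 and 318: 559
Maximum depth reached is 3.

3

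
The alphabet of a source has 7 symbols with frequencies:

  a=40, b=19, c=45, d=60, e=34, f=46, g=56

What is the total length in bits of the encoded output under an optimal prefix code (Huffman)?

Build the Huffman tree bottom-up:
b(19) + e(34) → 53
a(40) + c(45) → 85
f(46) + 53 → 99
g(56) + d(60) → 116
85 + 99 → 184
116 + 184 → 300
Each symbol's bit-cost is frequency × depth; summing gives 837 bits (equivalently 53 + 85 + 99 + 116 + 184 + 300).

837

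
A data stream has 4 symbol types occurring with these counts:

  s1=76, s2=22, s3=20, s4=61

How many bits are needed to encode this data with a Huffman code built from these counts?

Merge the two smallest weights repeatedly:
s3(20) + s2(22) → 42
42 + s4(61) → 103
s1(76) + 103 → 179
Each symbol's bit-cost is frequency × depth; summing gives 324 bits (equivalently 42 + 103 + 179).

324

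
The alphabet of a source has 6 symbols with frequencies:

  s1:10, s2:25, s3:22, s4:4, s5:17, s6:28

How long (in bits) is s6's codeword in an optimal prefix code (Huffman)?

Repeatedly merge the two smallest:
combine s4(4), s1(10) → 14
combine 14, s5(17) → 31
combine s3(22), s2(25) → 47
combine s6(28), 31 → 59
combine 47, 59 → 106
The subtree containing s6 is merged 2 times, so code length = 2.

2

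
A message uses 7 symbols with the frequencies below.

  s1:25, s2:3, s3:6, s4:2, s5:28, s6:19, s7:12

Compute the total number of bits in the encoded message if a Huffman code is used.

Merge the two smallest weights repeatedly:
s4(2) + s2(3) → 5
5 + s3(6) → 11
11 + s7(12) → 23
s6(19) + 23 → 42
s1(25) + s5(28) → 53
42 + 53 → 95
Total encoded bits = sum of merged weights = 5 + 11 + 23 + 42 + 53 + 95 = 229.

229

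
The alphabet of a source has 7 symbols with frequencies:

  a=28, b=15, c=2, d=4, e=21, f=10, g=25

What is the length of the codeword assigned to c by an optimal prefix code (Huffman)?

5

Huffman merges, smallest pair first:
c(2) + d(4) → 6
6 + f(10) → 16
b(15) + 16 → 31
e(21) + g(25) → 46
a(28) + 31 → 59
46 + 59 → 105
c sits 5 levels below the root, so its codeword is 5 bits.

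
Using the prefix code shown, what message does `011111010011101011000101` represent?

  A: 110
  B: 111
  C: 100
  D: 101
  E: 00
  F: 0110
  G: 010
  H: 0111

HACBGAED

Read left to right; each codeword is recognised as soon as it completes (prefix code):
  0111→H | 110→A | 100→C | 111→B | 010→G | 110→A | 00→E | 101→D
Decoded message: HACBGAED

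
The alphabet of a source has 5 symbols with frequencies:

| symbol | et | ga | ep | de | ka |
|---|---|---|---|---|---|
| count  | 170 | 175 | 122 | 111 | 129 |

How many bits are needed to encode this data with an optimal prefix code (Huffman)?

1647

Build the Huffman tree bottom-up:
combine de(111), ep(122) → 233
combine ka(129), et(170) → 299
combine ga(175), 233 → 408
combine 299, 408 → 707
Each symbol's bit-cost is frequency × depth; summing gives 1647 bits (equivalently 233 + 299 + 408 + 707).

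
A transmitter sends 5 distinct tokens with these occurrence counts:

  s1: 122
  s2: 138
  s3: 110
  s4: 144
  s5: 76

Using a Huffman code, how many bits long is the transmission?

1366

Merge the two smallest weights repeatedly:
s5(76) + s3(110) → 186
s1(122) + s2(138) → 260
s4(144) + 186 → 330
260 + 330 → 590
The encoded length is the sum of every internal node's weight: 186 + 260 + 330 + 590 = 1366 bits.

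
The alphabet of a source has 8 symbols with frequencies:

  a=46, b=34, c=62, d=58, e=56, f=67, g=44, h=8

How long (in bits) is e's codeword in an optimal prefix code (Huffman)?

Build the tree from the bottom:
combine h(8), b(34) → 42
combine 42, g(44) → 86
combine a(46), e(56) → 102
combine d(58), c(62) → 120
combine f(67), 86 → 153
combine 102, 120 → 222
combine 153, 222 → 375
The subtree containing e is merged 3 times, so code length = 3.

3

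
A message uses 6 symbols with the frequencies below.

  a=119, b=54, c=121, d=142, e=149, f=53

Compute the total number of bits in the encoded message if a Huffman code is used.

1609

Merge the two smallest weights repeatedly:
f(53) + b(54) → 107
107 + a(119) → 226
c(121) + d(142) → 263
e(149) + 226 → 375
263 + 375 → 638
Each symbol's bit-cost is frequency × depth; summing gives 1609 bits (equivalently 107 + 226 + 263 + 375 + 638).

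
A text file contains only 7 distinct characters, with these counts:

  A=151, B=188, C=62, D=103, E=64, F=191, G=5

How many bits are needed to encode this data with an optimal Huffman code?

1960

Build the Huffman tree bottom-up:
G(5) + C(62) → 67
E(64) + 67 → 131
D(103) + 131 → 234
A(151) + B(188) → 339
F(191) + 234 → 425
339 + 425 → 764
Total encoded bits = sum of merged weights = 67 + 131 + 234 + 339 + 425 + 764 = 1960.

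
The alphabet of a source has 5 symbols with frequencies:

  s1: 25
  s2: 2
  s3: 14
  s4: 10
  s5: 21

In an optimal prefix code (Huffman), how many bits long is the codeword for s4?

3

Huffman merges, smallest pair first:
s2(2) + s4(10) → 12
12 + s3(14) → 26
s5(21) + s1(25) → 46
26 + 46 → 72
The subtree containing s4 is merged 3 times, so code length = 3.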